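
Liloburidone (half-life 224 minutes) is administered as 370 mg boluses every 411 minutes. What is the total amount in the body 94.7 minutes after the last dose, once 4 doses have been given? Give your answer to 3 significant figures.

The 4 doses were given 1327.7, 916.7, 505.7, 94.7 minutes ago.
Total = 370·(1/2)^(1327.7/224) + 370·(1/2)^(916.7/224) + 370·(1/2)^(505.7/224) + 370·(1/2)^(94.7/224)
      = 6.0803 + 21.69 + 77.375 + 276.02 ≈ 381.16 mg.

381 mg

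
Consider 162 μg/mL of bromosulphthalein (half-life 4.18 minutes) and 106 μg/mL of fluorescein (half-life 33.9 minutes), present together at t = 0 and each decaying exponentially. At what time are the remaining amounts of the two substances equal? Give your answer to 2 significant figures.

2.9 minutes

Set 162·(1/2)^(t/4.18) = 106·(1/2)^(t/33.9).
Taking log₂: log₂(162/106) = t·(1/4.18 − 1/33.9).
log₂(1.5283) = 0.61193; 1/4.18 − 1/33.9 = 0.20974.
t = 0.61193 / 0.20974 ≈ 2.9176 minutes.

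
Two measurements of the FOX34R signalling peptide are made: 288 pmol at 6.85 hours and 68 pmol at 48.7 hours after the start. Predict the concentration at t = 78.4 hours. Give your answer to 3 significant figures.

Over Δt = 48.7 − 6.85 = 41.85 hours, the level fell by a factor of 288/68 ≈ 4.2353.
n = log₂(4.2353) ≈ 2.0825 half-lives, so t½ = 41.85/2.0825 ≈ 20.096 hours.
From t = 48.7 to t = 78.4: 68 × (1/2)^((78.4−48.7)/20.096) ≈ 24.413 pmol.

24.4 pmol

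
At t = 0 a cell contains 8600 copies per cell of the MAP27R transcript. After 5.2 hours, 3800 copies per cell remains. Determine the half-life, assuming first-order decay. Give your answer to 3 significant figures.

4.41 hours

A/A₀ = 3800/8600 ≈ 0.44186.
n = log₂(2.2632) ≈ 1.1783 half-lives elapsed in 5.2 hours.
t½ = 5.2/1.1783 ≈ 4.413 hours.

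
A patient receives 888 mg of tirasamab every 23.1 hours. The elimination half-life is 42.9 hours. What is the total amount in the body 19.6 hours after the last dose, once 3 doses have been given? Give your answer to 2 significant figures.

1400 mg

The 3 doses were given 65.8, 42.7, 19.6 hours ago.
Total = 888·(1/2)^(65.8/42.9) + 888·(1/2)^(42.7/42.9) + 888·(1/2)^(19.6/42.9)
      = 306.69 + 445.44 + 646.96 ≈ 1399.1 mg.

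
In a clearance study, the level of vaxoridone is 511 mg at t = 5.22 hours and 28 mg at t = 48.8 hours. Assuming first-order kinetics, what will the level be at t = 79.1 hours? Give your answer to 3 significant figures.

3.72 mg

Over Δt = 48.8 − 5.22 = 43.58 hours, the level fell by a factor of 511/28 ≈ 18.25.
n = log₂(18.25) ≈ 4.1898 half-lives, so t½ = 43.58/4.1898 ≈ 10.401 hours.
From t = 48.8 to t = 79.1: 28 × (1/2)^((79.1−48.8)/10.401) ≈ 3.7174 mg.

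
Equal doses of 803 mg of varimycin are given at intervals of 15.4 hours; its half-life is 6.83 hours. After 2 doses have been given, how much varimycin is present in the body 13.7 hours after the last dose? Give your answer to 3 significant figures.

The 2 doses were given 29.1, 13.7 hours ago.
Total = 803·(1/2)^(29.1/6.83) + 803·(1/2)^(13.7/6.83)
      = 41.893 + 199.94 ≈ 241.83 mg.

242 mg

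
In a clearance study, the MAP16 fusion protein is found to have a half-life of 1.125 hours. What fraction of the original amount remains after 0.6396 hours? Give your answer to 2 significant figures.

n = 0.6396/1.125 ≈ 0.56853 half-lives.
Fraction remaining = (1/2)^0.56853 ≈ 0.6743.

0.67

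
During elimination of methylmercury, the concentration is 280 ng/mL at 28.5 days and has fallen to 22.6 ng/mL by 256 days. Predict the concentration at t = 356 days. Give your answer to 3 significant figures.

7.48 ng/mL

Over Δt = 256 − 28.5 = 227.5 days, the level fell by a factor of 280/22.6 ≈ 12.389.
n = log₂(12.389) ≈ 3.631 half-lives, so t½ = 227.5/3.631 ≈ 62.654 days.
From t = 256 to t = 356: 22.6 × (1/2)^((356−256)/62.654) ≈ 7.4756 ng/mL.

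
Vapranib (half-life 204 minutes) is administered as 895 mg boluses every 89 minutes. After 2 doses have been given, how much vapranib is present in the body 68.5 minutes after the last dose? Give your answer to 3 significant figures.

1230 mg

The 2 doses were given 157.5, 68.5 minutes ago.
Total = 895·(1/2)^(157.5/204) + 895·(1/2)^(68.5/204)
      = 524.1 + 709.16 ≈ 1233.3 mg.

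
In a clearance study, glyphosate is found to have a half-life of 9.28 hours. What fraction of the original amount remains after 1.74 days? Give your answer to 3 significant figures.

0.0442

1.74 days = 41.76 hours.
n = 41.76/9.28 ≈ 4.5 half-lives.
Fraction remaining = (1/2)^4.5 ≈ 0.044194.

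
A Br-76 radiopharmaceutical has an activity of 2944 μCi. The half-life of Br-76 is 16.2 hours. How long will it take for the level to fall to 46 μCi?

97.2 hours

46/2944 = 1/64, so 6 half-lives have elapsed.
t = 6 × 16.2 = 97.2 hours.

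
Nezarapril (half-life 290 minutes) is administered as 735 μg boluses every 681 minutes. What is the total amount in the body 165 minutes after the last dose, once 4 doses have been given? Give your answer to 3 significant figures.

The 4 doses were given 2208, 1527, 846, 165 minutes ago.
Total = 735·(1/2)^(2208/290) + 735·(1/2)^(1527/290) + 735·(1/2)^(846/290) + 735·(1/2)^(165/290)
      = 3.7524 + 19.108 + 97.299 + 495.46 ≈ 615.62 μg.

616 μg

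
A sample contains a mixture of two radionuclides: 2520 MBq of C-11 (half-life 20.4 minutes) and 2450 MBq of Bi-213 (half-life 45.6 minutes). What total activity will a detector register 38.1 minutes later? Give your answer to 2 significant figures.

C-11: 2520 × (1/2)^(38.1/20.4) = 2520 × (1/2)^1.8676 ≈ 690.53 MBq.
Bi-213: 2450 × (1/2)^(38.1/45.6) = 2450 × (1/2)^0.83553 ≈ 1372.9 MBq.
Total = 690.53 + 1372.9 ≈ 2063.5 MBq.

2100 MBq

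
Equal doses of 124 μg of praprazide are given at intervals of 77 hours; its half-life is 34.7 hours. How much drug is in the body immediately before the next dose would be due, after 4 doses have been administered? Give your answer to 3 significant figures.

33.8 μg

The 4 doses were given 308, 231, 154, 77 hours ago.
Total = 124·(1/2)^(308/34.7) + 124·(1/2)^(231/34.7) + 124·(1/2)^(154/34.7) + 124·(1/2)^(77/34.7)
      = 0.26391 + 1.2287 + 5.7206 + 26.634 ≈ 33.847 μg.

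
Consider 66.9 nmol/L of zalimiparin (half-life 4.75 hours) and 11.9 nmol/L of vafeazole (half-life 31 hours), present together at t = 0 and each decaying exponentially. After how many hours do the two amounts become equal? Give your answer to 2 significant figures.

14 hours

Set 66.9·(1/2)^(t/4.75) = 11.9·(1/2)^(t/31).
Taking log₂: log₂(66.9/11.9) = t·(1/4.75 − 1/31).
log₂(5.6218) = 2.491; 1/4.75 − 1/31 = 0.17827.
t = 2.491 / 0.17827 ≈ 13.974 hours.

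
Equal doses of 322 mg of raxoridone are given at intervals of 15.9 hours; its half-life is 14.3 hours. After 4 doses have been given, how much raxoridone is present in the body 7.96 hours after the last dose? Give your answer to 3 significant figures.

The 4 doses were given 55.66, 39.76, 23.86, 7.96 hours ago.
Total = 322·(1/2)^(55.66/14.3) + 322·(1/2)^(39.76/14.3) + 322·(1/2)^(23.86/14.3) + 322·(1/2)^(7.96/14.3)
      = 21.685 + 46.867 + 101.29 + 218.92 ≈ 388.77 mg.

389 mg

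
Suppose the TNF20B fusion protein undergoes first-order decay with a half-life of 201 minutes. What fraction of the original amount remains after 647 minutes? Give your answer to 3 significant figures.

0.107

n = 647/201 ≈ 3.2189 half-lives.
Fraction remaining = (1/2)^3.2189 ≈ 0.1074.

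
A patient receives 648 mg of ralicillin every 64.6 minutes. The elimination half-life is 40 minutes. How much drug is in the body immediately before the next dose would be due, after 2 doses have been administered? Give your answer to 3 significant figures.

281 mg

The 2 doses were given 129.2, 64.6 minutes ago.
Total = 648·(1/2)^(129.2/40) + 648·(1/2)^(64.6/40)
      = 69.063 + 211.55 ≈ 280.61 mg.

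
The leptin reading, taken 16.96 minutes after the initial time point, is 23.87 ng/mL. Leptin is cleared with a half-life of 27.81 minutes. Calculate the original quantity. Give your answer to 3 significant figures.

Number of half-lives elapsed: n = 16.96/27.81 ≈ 0.60985.
A₀ = A × 2^n = 23.87 × 2^0.60985 = 23.87 × 1.5261 ≈ 36.428 ng/mL.

36.4 ng/mL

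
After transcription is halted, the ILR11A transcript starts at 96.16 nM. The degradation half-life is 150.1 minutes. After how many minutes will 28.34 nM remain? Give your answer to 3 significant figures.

Fraction remaining = 28.34/96.16 ≈ 0.29472.
n = log₂(96.16/28.34) = ln(3.3931)/ln 2 ≈ 1.7626 half-lives.
t = n × t½ = 1.7626 × 150.1 ≈ 264.57 minutes.

265 minutes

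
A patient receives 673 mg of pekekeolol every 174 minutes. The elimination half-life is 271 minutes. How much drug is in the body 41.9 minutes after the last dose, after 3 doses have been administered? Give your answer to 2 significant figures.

The 3 doses were given 389.9, 215.9, 41.9 minutes ago.
Total = 673·(1/2)^(389.9/271) + 673·(1/2)^(215.9/271) + 673·(1/2)^(41.9/271)
      = 248.26 + 387.43 + 604.61 ≈ 1240.3 mg.

1200 mg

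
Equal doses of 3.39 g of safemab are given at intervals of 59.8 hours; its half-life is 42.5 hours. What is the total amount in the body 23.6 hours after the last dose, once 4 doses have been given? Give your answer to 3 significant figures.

The 4 doses were given 203, 143.2, 83.4, 23.6 hours ago.
Total = 3.39·(1/2)^(203/42.5) + 3.39·(1/2)^(143.2/42.5) + 3.39·(1/2)^(83.4/42.5) + 3.39·(1/2)^(23.6/42.5)
      = 0.12369 + 0.32802 + 0.86991 + 2.307 ≈ 3.6286 g.

3.63 g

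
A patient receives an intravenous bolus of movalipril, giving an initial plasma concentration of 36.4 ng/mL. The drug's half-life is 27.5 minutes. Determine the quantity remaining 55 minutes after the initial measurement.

9.1 ng/mL

Elapsed time is 2 half-lives (55/27.5).
Each half-life halves the amount: 36.4 × (1/2)^2 = 36.4/4 = 9.1 ng/mL.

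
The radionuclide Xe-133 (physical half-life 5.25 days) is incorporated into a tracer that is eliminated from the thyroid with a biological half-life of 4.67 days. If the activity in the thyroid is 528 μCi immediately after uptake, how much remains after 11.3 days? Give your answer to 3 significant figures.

1/t_eff = 1/t_phys + 1/t_biol = 1/5.25 + 1/4.67 = 0.40461 per day.
t_eff = 5.25 × 4.67 / (5.25 + 4.67) ≈ 2.4715 days.
Remaining = 528 × (1/2)^(11.3/2.4715) = 528 × (1/2)^4.5721 ≈ 22.197 μCi.

22.2 μCi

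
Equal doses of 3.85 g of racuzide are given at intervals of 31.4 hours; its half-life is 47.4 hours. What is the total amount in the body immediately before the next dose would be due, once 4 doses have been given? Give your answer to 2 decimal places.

The 4 doses were given 125.6, 94.2, 62.8, 31.4 hours ago.
Total = 3.85·(1/2)^(125.6/47.4) + 3.85·(1/2)^(94.2/47.4) + 3.85·(1/2)^(62.8/47.4) + 3.85·(1/2)^(31.4/47.4)
      = 0.61347 + 0.97098 + 1.5368 + 2.4325 ≈ 5.5537 g.

5.55 g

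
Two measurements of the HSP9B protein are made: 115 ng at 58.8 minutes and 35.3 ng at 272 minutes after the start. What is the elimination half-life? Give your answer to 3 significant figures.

Over Δt = 272 − 58.8 = 213.2 minutes, the level fell by a factor of 115/35.3 ≈ 3.2578.
n = log₂(3.2578) ≈ 1.7039 half-lives, so t½ = 213.2/1.7039 ≈ 125.13 minutes.

125 minutes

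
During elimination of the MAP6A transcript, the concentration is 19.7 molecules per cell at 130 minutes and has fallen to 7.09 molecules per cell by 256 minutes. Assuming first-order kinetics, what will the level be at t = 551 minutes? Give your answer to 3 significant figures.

0.648 molecules per cell

Over Δt = 256 − 130 = 126 minutes, the level fell by a factor of 19.7/7.09 ≈ 2.7786.
n = log₂(2.7786) ≈ 1.4743 half-lives, so t½ = 126/1.4743 ≈ 85.462 minutes.
From t = 256 to t = 551: 7.09 × (1/2)^((551−256)/85.462) ≈ 0.64795 molecules per cell.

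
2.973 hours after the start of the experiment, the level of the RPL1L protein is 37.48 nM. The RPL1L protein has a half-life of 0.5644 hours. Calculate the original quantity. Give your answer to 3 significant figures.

Number of half-lives elapsed: n = 2.973/0.5644 ≈ 5.2675.
A₀ = A × 2^n = 37.48 × 2^5.2675 = 37.48 × 38.52 ≈ 1443.7 nM.

1440 nM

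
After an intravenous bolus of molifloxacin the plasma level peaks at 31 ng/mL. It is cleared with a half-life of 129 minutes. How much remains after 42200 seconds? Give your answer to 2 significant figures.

Convert the elapsed time: 42200 seconds = 703.333 minutes.
Number of half-lives: n = 703.333/129 ≈ 5.4522.
Remaining = 31 × (1/2)^5.4522 = 31 × 0.022842 ≈ 0.70809 ng/mL.

0.71 ng/mL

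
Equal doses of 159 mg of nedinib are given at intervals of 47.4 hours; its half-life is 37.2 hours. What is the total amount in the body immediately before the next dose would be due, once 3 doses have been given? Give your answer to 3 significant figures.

The 3 doses were given 142.2, 94.8, 47.4 hours ago.
Total = 159·(1/2)^(142.2/37.2) + 159·(1/2)^(94.8/37.2) + 159·(1/2)^(47.4/37.2)
      = 11.238 + 27.18 + 65.74 ≈ 104.16 mg.

104 mg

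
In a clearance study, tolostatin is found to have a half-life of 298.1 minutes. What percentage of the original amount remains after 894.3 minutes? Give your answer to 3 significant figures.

n = 894.3/298.1 ≈ 3 half-lives.
Fraction remaining = (1/2)^3 ≈ 0.125, i.e. 12.5%.

12.5%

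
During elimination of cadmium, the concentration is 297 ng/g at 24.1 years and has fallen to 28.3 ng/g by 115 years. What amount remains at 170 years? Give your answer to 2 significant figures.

6.8 ng/g

Over Δt = 115 − 24.1 = 90.9 years, the level fell by a factor of 297/28.3 ≈ 10.495.
n = log₂(10.495) ≈ 3.3916 half-lives, so t½ = 90.9/3.3916 ≈ 26.802 years.
From t = 115 to t = 170: 28.3 × (1/2)^((170−115)/26.802) ≈ 6.824 ng/g.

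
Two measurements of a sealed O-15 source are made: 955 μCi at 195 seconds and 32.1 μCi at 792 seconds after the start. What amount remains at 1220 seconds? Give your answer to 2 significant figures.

2.8 μCi

Over Δt = 792 − 195 = 597 seconds, the level fell by a factor of 955/32.1 ≈ 29.751.
n = log₂(29.751) ≈ 4.8949 half-lives, so t½ = 597/4.8949 ≈ 121.96 seconds.
From t = 792 to t = 1220: 32.1 × (1/2)^((1220−792)/121.96) ≈ 2.8192 μCi.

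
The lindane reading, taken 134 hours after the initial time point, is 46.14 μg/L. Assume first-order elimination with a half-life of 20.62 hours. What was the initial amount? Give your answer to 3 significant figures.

Number of half-lives elapsed: n = 134/20.62 ≈ 6.4985.
A₀ = A × 2^n = 46.14 × 2^6.4985 = 46.14 × 90.418 ≈ 4171.9 μg/L.

4170 μg/L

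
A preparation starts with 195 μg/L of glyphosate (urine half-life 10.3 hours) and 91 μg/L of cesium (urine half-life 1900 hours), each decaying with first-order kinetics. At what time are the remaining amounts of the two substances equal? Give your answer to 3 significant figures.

Set 195·(1/2)^(t/10.3) = 91·(1/2)^(t/1900).
Taking log₂: log₂(195/91) = t·(1/10.3 − 1/1900).
log₂(2.1429) = 1.0995; 1/10.3 − 1/1900 = 0.096561.
t = 1.0995 / 0.096561 ≈ 11.387 hours.

11.4 hours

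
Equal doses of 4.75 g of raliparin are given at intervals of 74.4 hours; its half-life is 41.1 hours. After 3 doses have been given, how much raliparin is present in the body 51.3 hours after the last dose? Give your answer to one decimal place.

2.7 g

The 3 doses were given 200.1, 125.7, 51.3 hours ago.
Total = 4.75·(1/2)^(200.1/41.1) + 4.75·(1/2)^(125.7/41.1) + 4.75·(1/2)^(51.3/41.1)
      = 0.16259 + 0.5702 + 1.9997 ≈ 2.7324 g.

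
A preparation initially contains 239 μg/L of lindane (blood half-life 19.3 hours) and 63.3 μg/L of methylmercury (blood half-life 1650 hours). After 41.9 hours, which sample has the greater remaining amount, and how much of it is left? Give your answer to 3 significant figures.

methylmercury, 62.2 μg/L

lindane: 239 × (1/2)^2.171 ≈ 53.072 μg/L.
methylmercury: 63.3 × (1/2)^0.025394 ≈ 62.196 μg/L.
Methylmercury has more remaining, at ≈ 62.196 μg/L.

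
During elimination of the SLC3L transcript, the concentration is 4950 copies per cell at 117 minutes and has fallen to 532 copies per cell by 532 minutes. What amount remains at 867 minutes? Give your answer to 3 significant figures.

87.9 copies per cell

Over Δt = 532 − 117 = 415 minutes, the level fell by a factor of 4950/532 ≈ 9.3045.
n = log₂(9.3045) ≈ 3.2179 half-lives, so t½ = 415/3.2179 ≈ 128.96 minutes.
From t = 532 to t = 867: 532 × (1/2)^((867−532)/128.96) ≈ 87.893 copies per cell.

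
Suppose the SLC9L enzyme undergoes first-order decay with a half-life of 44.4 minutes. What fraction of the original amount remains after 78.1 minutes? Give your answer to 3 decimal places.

0.295

n = 78.1/44.4 ≈ 1.759 half-lives.
Fraction remaining = (1/2)^1.759 ≈ 0.29545.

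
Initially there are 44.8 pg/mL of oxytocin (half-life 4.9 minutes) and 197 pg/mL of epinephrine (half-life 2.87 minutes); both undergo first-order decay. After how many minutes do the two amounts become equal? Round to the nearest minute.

Set 44.8·(1/2)^(t/4.9) = 197·(1/2)^(t/2.87).
Taking log₂: log₂(44.8/197) = t·(1/4.9 − 1/2.87).
log₂(0.22741) = -2.1366; 1/4.9 − 1/2.87 = -0.14435.
t = -2.1366 / -0.14435 ≈ 14.802 minutes.

15 minutes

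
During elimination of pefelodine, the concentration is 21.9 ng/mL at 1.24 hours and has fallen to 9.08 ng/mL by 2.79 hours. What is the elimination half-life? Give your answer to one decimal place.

Over Δt = 2.79 − 1.24 = 1.55 hours, the level fell by a factor of 21.9/9.08 ≈ 2.4119.
n = log₂(2.4119) ≈ 1.2702 half-lives, so t½ = 1.55/1.2702 ≈ 1.2203 hours.

1.2 hours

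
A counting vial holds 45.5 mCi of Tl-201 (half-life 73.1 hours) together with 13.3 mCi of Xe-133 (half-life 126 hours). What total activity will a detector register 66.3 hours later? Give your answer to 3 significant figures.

33.5 mCi

Tl-201: 45.5 × (1/2)^(66.3/73.1) = 45.5 × (1/2)^0.90698 ≈ 24.265 mCi.
Xe-133: 13.3 × (1/2)^(66.3/126) = 13.3 × (1/2)^0.52619 ≈ 9.2353 mCi.
Total = 24.265 + 9.2353 ≈ 33.501 mCi.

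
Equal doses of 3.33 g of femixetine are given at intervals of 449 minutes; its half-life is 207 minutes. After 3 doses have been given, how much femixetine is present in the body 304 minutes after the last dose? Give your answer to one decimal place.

1.5 g

The 3 doses were given 1202, 753, 304 minutes ago.
Total = 3.33·(1/2)^(1202/207) + 3.33·(1/2)^(753/207) + 3.33·(1/2)^(304/207)
      = 0.059489 + 0.26754 + 1.2032 ≈ 1.5303 g.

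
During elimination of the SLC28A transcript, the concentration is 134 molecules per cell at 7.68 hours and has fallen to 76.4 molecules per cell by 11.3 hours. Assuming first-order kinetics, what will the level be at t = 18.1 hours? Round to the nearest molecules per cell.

27 molecules per cell

Over Δt = 11.3 − 7.68 = 3.62 hours, the level fell by a factor of 134/76.4 ≈ 1.7539.
n = log₂(1.7539) ≈ 0.81059 half-lives, so t½ = 3.62/0.81059 ≈ 4.4659 hours.
From t = 11.3 to t = 18.1: 76.4 × (1/2)^((18.1−11.3)/4.4659) ≈ 26.591 molecules per cell.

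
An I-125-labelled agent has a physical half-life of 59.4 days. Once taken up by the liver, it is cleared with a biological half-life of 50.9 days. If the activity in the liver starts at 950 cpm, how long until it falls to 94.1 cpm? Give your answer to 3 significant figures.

91.4 days

1/t_eff = 1/t_phys + 1/t_biol = 1/59.4 + 1/50.9 = 0.036481 per day.
t_eff = 59.4 × 50.9 / (59.4 + 50.9) ≈ 27.411 days.
n = log₂(950/94.1) ≈ 3.3357; t = 3.3357 × 27.411 ≈ 91.435 days.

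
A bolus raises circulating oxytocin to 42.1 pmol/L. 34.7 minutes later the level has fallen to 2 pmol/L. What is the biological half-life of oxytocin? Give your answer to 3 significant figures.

7.89 minutes

A/A₀ = 2/42.1 ≈ 0.047506.
n = log₂(21.05) ≈ 4.3957 half-lives elapsed in 34.7 minutes.
t½ = 34.7/4.3957 ≈ 7.894 minutes.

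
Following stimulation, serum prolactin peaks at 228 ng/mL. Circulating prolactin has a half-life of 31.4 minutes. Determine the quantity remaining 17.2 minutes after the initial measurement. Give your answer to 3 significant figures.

156 ng/mL

Number of half-lives: n = 17.2/31.4 ≈ 0.54777.
Remaining = 228 × (1/2)^0.54777 = 228 × 0.68408 ≈ 155.97 ng/mL.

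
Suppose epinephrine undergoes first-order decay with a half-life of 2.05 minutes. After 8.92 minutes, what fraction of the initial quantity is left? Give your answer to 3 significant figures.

0.0490

n = 8.92/2.05 ≈ 4.3512 half-lives.
Fraction remaining = (1/2)^4.3512 ≈ 0.048995.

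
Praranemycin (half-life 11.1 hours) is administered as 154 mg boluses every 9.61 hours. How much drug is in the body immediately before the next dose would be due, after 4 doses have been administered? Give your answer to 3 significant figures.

The 4 doses were given 38.44, 28.83, 19.22, 9.61 hours ago.
Total = 154·(1/2)^(38.44/11.1) + 154·(1/2)^(28.83/11.1) + 154·(1/2)^(19.22/11.1) + 154·(1/2)^(9.61/11.1)
      = 13.965 + 25.448 + 46.374 + 84.508 ≈ 170.3 mg.

170 mg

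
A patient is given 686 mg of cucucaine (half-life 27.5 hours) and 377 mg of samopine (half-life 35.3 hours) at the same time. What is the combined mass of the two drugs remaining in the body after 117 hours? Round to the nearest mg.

cucucaine: 686 × (1/2)^(117/27.5) = 686 × (1/2)^4.2545 ≈ 35.94 mg.
samopine: 377 × (1/2)^(117/35.3) = 377 × (1/2)^3.3144 ≈ 37.896 mg.
Total = 35.94 + 37.896 ≈ 73.836 mg.

74 mg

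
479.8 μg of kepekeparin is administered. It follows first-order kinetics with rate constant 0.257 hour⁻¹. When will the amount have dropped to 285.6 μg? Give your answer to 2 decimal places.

2.02 hours

t½ = ln 2 / λ = 0.69315 / 0.257 ≈ 2.6971 hours.
Fraction remaining = 285.6/479.8 ≈ 0.59525.
n = log₂(479.8/285.6) = ln(1.68)/ln 2 ≈ 0.74844 half-lives.
t = n × t½ = 0.74844 × 2.6971 ≈ 2.0186 hours.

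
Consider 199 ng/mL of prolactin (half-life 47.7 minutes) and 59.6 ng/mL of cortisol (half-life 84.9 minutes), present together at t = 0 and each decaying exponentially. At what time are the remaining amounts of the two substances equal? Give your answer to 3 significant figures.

189 minutes

Set 199·(1/2)^(t/47.7) = 59.6·(1/2)^(t/84.9).
Taking log₂: log₂(199/59.6) = t·(1/47.7 − 1/84.9).
log₂(3.3389) = 1.7394; 1/47.7 − 1/84.9 = 0.0091858.
t = 1.7394 / 0.0091858 ≈ 189.36 minutes.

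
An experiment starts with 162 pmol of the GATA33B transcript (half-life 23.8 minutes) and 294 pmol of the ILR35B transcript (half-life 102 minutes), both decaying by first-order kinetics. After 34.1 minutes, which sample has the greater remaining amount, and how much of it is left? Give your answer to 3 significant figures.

GATA33B transcript: 162 × (1/2)^1.4328 ≈ 60.008 pmol.
ILR35B transcript: 294 × (1/2)^0.33431 ≈ 233.19 pmol.
ILR35B transcript has more remaining, at ≈ 233.19 pmol.

ILR35B transcript, 233 pmol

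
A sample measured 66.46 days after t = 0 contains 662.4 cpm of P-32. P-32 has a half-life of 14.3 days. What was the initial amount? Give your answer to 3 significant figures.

Number of half-lives elapsed: n = 66.46/14.3 ≈ 4.6476.
A₀ = A × 2^n = 662.4 × 2^4.6476 = 662.4 × 25.064 ≈ 16602 cpm.

16600 cpm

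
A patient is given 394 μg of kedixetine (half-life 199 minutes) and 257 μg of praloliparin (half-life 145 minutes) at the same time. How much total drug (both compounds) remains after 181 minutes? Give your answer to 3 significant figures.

kedixetine: 394 × (1/2)^(181/199) = 394 × (1/2)^0.90955 ≈ 209.75 μg.
praloliparin: 257 × (1/2)^(181/145) = 257 × (1/2)^1.2483 ≈ 108.18 μg.
Total = 209.75 + 108.18 ≈ 317.93 μg.

318 μg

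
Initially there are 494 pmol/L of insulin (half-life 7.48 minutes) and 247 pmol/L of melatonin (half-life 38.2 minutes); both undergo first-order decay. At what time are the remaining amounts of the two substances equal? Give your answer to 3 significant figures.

9.30 minutes

Set 494·(1/2)^(t/7.48) = 247·(1/2)^(t/38.2).
Taking log₂: log₂(494/247) = t·(1/7.48 − 1/38.2).
log₂(2) = 1; 1/7.48 − 1/38.2 = 0.10751.
t = 1 / 0.10751 ≈ 9.3013 minutes.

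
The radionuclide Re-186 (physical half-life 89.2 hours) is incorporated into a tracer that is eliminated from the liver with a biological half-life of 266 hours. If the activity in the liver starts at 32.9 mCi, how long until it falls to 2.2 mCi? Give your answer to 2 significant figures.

260 hours

1/t_eff = 1/t_phys + 1/t_biol = 1/89.2 + 1/266 = 0.01497 per hour.
t_eff = 89.2 × 266 / (89.2 + 266) ≈ 66.8 hours.
n = log₂(32.9/2.2) ≈ 3.9025; t = 3.9025 × 66.8 ≈ 260.69 hours.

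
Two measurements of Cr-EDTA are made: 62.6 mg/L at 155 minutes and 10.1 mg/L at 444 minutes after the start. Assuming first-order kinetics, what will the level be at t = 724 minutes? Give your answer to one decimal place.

1.7 mg/L

Over Δt = 444 − 155 = 289 minutes, the level fell by a factor of 62.6/10.1 ≈ 6.198.
n = log₂(6.198) ≈ 2.6318 half-lives, so t½ = 289/2.6318 ≈ 109.81 minutes.
From t = 444 to t = 724: 10.1 × (1/2)^((724−444)/109.81) ≈ 1.7248 mg/L.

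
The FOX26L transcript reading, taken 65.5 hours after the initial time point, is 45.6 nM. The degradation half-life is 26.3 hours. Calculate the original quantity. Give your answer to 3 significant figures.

256 nM

Number of half-lives elapsed: n = 65.5/26.3 ≈ 2.4905.
A₀ = A × 2^n = 45.6 × 2^2.4905 = 45.6 × 5.6197 ≈ 256.26 nM.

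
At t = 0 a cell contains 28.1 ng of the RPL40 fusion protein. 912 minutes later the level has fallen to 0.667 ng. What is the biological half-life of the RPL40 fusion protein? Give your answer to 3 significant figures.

169 minutes

A/A₀ = 0.667/28.1 ≈ 0.023737.
n = log₂(42.129) ≈ 5.3967 half-lives elapsed in 912 minutes.
t½ = 912/5.3967 ≈ 168.99 minutes.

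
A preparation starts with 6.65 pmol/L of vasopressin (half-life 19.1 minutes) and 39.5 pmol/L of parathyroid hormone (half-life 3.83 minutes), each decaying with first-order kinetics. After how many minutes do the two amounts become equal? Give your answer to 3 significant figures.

12.3 minutes

Set 6.65·(1/2)^(t/19.1) = 39.5·(1/2)^(t/3.83).
Taking log₂: log₂(6.65/39.5) = t·(1/19.1 − 1/3.83).
log₂(0.16835) = -2.5704; 1/19.1 − 1/3.83 = -0.20874.
t = -2.5704 / -0.20874 ≈ 12.314 minutes.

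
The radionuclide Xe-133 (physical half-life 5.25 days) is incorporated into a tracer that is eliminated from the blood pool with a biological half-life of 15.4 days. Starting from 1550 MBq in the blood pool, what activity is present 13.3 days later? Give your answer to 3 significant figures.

147 MBq

1/t_eff = 1/t_phys + 1/t_biol = 1/5.25 + 1/15.4 = 0.25541 per day.
t_eff = 5.25 × 15.4 / (5.25 + 15.4) ≈ 3.9153 days.
Remaining = 1550 × (1/2)^(13.3/3.9153) = 1550 × (1/2)^3.397 ≈ 147.14 MBq.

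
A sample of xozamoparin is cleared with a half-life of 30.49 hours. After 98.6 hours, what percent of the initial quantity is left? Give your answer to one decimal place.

n = 98.6/30.49 ≈ 3.2338 half-lives.
Fraction remaining = (1/2)^3.2338 ≈ 0.1063, i.e. 10.63%.

10.6%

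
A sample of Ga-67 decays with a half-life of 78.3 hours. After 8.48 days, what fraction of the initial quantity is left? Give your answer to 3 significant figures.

0.165

8.48 days = 203.52 hours.
n = 203.52/78.3 ≈ 2.5992 half-lives.
Fraction remaining = (1/2)^2.5992 ≈ 0.16503.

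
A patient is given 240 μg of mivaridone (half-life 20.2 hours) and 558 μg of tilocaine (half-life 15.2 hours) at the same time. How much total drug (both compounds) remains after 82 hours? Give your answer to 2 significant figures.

mivaridone: 240 × (1/2)^(82/20.2) = 240 × (1/2)^4.0594 ≈ 14.395 μg.
tilocaine: 558 × (1/2)^(82/15.2) = 558 × (1/2)^5.3947 ≈ 13.263 μg.
Total = 14.395 + 13.263 ≈ 27.658 μg.

28 μg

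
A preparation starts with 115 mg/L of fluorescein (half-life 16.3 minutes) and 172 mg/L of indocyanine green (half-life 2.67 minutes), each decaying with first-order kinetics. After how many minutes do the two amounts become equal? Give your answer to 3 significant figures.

1.85 minutes

Set 115·(1/2)^(t/16.3) = 172·(1/2)^(t/2.67).
Taking log₂: log₂(115/172) = t·(1/16.3 − 1/2.67).
log₂(0.6686) = -0.58077; 1/16.3 − 1/2.67 = -0.31318.
t = -0.58077 / -0.31318 ≈ 1.8544 minutes.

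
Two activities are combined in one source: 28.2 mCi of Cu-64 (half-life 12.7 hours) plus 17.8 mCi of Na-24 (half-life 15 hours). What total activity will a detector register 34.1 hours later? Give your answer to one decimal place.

8.1 mCi

Cu-64: 28.2 × (1/2)^(34.1/12.7) = 28.2 × (1/2)^2.685 ≈ 4.385 mCi.
Na-24: 17.8 × (1/2)^(34.1/15) = 17.8 × (1/2)^2.2733 ≈ 3.682 mCi.
Total = 4.385 + 3.682 ≈ 8.067 mCi.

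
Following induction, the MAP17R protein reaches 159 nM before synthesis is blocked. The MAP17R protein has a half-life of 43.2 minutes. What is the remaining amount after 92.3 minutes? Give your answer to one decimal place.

36.2 nM

Number of half-lives: n = 92.3/43.2 ≈ 2.1366.
Remaining = 159 × (1/2)^2.1366 = 159 × 0.22742 ≈ 36.16 nM.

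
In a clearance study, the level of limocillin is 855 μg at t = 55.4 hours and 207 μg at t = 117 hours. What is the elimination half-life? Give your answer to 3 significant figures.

Over Δt = 117 − 55.4 = 61.6 hours, the level fell by a factor of 855/207 ≈ 4.1304.
n = log₂(4.1304) ≈ 2.0463 half-lives, so t½ = 61.6/2.0463 ≈ 30.103 hours.

30.1 hours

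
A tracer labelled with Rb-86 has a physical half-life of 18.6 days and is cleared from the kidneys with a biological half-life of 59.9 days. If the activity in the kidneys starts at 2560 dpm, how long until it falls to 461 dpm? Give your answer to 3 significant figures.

1/t_eff = 1/t_phys + 1/t_biol = 1/18.6 + 1/59.9 = 0.070458 per day.
t_eff = 18.6 × 59.9 / (18.6 + 59.9) ≈ 14.193 days.
n = log₂(2560/461) ≈ 2.4733; t = 2.4733 × 14.193 ≈ 35.103 days.

35.1 days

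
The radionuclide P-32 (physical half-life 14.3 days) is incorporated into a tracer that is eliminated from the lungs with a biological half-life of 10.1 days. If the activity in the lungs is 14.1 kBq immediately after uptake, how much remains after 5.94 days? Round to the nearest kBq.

7 kBq

1/t_eff = 1/t_phys + 1/t_biol = 1/14.3 + 1/10.1 = 0.16894 per day.
t_eff = 14.3 × 10.1 / (14.3 + 10.1) ≈ 5.9193 days.
Remaining = 14.1 × (1/2)^(5.94/5.9193) = 14.1 × (1/2)^1.0035 ≈ 7.0329 kBq.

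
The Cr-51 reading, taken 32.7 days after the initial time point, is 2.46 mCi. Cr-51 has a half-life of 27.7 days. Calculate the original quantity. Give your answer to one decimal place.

5.6 mCi

Number of half-lives elapsed: n = 32.7/27.7 ≈ 1.1805.
A₀ = A × 2^n = 2.46 × 2^1.1805 = 2.46 × 2.2666 ≈ 5.5757 mCi.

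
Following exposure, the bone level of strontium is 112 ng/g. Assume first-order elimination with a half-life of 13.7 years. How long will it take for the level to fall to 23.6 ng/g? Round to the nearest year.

Fraction remaining = 23.6/112 ≈ 0.21071.
n = log₂(112/23.6) = ln(4.7458)/ln 2 ≈ 2.2466 half-lives.
t = n × t½ = 2.2466 × 13.7 ≈ 30.779 years.

31 years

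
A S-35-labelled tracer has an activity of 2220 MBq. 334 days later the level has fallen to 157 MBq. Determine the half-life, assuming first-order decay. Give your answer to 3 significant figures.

87.4 days

A/A₀ = 157/2220 ≈ 0.070721.
n = log₂(14.14) ≈ 3.8217 half-lives elapsed in 334 days.
t½ = 334/3.8217 ≈ 87.395 days.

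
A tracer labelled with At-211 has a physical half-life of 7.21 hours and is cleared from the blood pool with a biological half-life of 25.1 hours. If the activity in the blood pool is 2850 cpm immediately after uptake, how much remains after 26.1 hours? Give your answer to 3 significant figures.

113 cpm

1/t_eff = 1/t_phys + 1/t_biol = 1/7.21 + 1/25.1 = 0.17854 per hour.
t_eff = 7.21 × 25.1 / (7.21 + 25.1) ≈ 5.6011 hours.
Remaining = 2850 × (1/2)^(26.1/5.6011) = 2850 × (1/2)^4.6598 ≈ 112.75 cpm.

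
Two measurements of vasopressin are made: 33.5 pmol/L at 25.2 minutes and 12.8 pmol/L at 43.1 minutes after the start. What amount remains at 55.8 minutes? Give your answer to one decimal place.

6.5 pmol/L

Over Δt = 43.1 − 25.2 = 17.9 minutes, the level fell by a factor of 33.5/12.8 ≈ 2.6172.
n = log₂(2.6172) ≈ 1.388 half-lives, so t½ = 17.9/1.388 ≈ 12.896 minutes.
From t = 43.1 to t = 55.8: 12.8 × (1/2)^((55.8−43.1)/12.896) ≈ 6.4678 pmol/L.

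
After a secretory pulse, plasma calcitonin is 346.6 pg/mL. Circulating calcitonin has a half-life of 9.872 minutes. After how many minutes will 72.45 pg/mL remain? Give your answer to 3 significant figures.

Fraction remaining = 72.45/346.6 ≈ 0.20903.
n = log₂(346.6/72.45) = ln(4.784)/ln 2 ≈ 2.2582 half-lives.
t = n × t½ = 2.2582 × 9.872 ≈ 22.293 minutes.

22.3 minutes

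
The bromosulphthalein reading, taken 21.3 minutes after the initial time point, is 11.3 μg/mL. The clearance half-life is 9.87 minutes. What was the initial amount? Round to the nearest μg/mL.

50 μg/mL

Number of half-lives elapsed: n = 21.3/9.87 ≈ 2.1581.
A₀ = A × 2^n = 11.3 × 2^2.1581 = 11.3 × 4.4631 ≈ 50.433 μg/mL.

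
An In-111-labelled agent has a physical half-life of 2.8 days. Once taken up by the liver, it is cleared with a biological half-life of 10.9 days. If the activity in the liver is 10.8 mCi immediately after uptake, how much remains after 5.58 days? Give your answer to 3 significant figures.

1/t_eff = 1/t_phys + 1/t_biol = 1/2.8 + 1/10.9 = 0.44889 per day.
t_eff = 2.8 × 10.9 / (2.8 + 10.9) ≈ 2.2277 days.
Remaining = 10.8 × (1/2)^(5.58/2.2277) = 10.8 × (1/2)^2.5048 ≈ 1.9029 mCi.

1.90 mCi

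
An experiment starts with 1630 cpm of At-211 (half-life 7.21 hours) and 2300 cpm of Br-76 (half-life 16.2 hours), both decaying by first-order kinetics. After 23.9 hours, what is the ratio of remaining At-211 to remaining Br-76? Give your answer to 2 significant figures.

0.20

At-211: 1630 × (1/2)^(23.9/7.21) = 1630 × (1/2)^3.3148 ≈ 163.8 cpm.
Br-76: 2300 × (1/2)^(23.9/16.2) = 2300 × (1/2)^1.4753 ≈ 827.21 cpm.
Ratio ≈ 163.8 / 827.21 ≈ 0.19802.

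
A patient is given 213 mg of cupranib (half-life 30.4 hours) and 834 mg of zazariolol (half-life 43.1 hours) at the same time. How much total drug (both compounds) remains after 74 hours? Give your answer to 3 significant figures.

cupranib: 213 × (1/2)^(74/30.4) = 213 × (1/2)^2.4342 ≈ 39.41 mg.
zazariolol: 834 × (1/2)^(74/43.1) = 834 × (1/2)^1.7169 ≈ 253.7 mg.
Total = 39.41 + 253.7 ≈ 293.11 mg.

293 mg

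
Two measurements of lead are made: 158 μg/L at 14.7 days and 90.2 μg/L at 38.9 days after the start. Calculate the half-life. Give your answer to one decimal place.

29.9 days

Over Δt = 38.9 − 14.7 = 24.2 days, the level fell by a factor of 158/90.2 ≈ 1.7517.
n = log₂(1.7517) ≈ 0.80873 half-lives, so t½ = 24.2/0.80873 ≈ 29.924 days.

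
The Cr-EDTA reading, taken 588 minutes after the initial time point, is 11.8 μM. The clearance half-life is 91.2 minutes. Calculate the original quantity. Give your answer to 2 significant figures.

1000 μM

Number of half-lives elapsed: n = 588/91.2 ≈ 6.4474.
A₀ = A × 2^n = 11.8 × 2^6.4474 = 11.8 × 87.267 ≈ 1029.8 μM.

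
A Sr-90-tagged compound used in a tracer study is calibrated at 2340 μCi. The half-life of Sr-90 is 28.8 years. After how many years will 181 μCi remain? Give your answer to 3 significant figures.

106 years

Fraction remaining = 181/2340 ≈ 0.07735.
n = log₂(2340/181) = ln(12.928)/ln 2 ≈ 3.6924 half-lives.
t = n × t½ = 3.6924 × 28.8 ≈ 106.34 years.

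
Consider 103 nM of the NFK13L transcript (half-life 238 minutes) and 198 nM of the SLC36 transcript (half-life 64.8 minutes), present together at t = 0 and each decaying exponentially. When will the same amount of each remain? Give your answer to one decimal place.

Set 103·(1/2)^(t/238) = 198·(1/2)^(t/64.8).
Taking log₂: log₂(103/198) = t·(1/238 − 1/64.8).
log₂(0.5202) = -0.94286; 1/238 − 1/64.8 = -0.01123.
t = -0.94286 / -0.01123 ≈ 83.956 minutes.

84.0 minutes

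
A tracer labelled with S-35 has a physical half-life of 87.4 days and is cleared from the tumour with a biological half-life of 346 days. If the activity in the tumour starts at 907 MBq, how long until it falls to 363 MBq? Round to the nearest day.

92 days

1/t_eff = 1/t_phys + 1/t_biol = 1/87.4 + 1/346 = 0.014332 per day.
t_eff = 87.4 × 346 / (87.4 + 346) ≈ 69.775 days.
n = log₂(907/363) ≈ 1.3211; t = 1.3211 × 69.775 ≈ 92.182 days.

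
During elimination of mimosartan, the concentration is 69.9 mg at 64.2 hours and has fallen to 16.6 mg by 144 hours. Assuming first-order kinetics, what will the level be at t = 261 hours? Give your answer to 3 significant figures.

Over Δt = 144 − 64.2 = 79.8 hours, the level fell by a factor of 69.9/16.6 ≈ 4.2108.
n = log₂(4.2108) ≈ 2.0741 half-lives, so t½ = 79.8/2.0741 ≈ 38.474 hours.
From t = 144 to t = 261: 16.6 × (1/2)^((261−144)/38.474) ≈ 2.0169 mg.

2.02 mg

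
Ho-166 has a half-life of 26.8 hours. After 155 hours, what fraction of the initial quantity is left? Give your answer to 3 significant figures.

0.0182

n = 155/26.8 ≈ 5.7836 half-lives.
Fraction remaining = (1/2)^5.7836 ≈ 0.018154.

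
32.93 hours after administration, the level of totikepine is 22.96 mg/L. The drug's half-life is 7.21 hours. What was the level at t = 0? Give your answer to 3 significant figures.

544 mg/L

Number of half-lives elapsed: n = 32.93/7.21 ≈ 4.5673.
A₀ = A × 2^n = 22.96 × 2^4.5673 = 22.96 × 23.707 ≈ 544.32 mg/L.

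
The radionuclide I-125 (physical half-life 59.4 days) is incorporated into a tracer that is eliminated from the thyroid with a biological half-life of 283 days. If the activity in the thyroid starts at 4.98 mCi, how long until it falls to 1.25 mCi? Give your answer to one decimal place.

97.9 days

1/t_eff = 1/t_phys + 1/t_biol = 1/59.4 + 1/283 = 0.020369 per day.
t_eff = 59.4 × 283 / (59.4 + 283) ≈ 49.095 days.
n = log₂(4.98/1.25) ≈ 1.9942; t = 1.9942 × 49.095 ≈ 97.907 days.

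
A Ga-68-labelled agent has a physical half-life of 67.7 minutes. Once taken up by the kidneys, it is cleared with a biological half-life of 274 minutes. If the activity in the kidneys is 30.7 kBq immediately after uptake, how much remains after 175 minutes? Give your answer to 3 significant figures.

1/t_eff = 1/t_phys + 1/t_biol = 1/67.7 + 1/274 = 0.018421 per minute.
t_eff = 67.7 × 274 / (67.7 + 274) ≈ 54.287 minutes.
Remaining = 30.7 × (1/2)^(175/54.287) = 30.7 × (1/2)^3.2236 ≈ 3.2865 kBq.

3.29 kBq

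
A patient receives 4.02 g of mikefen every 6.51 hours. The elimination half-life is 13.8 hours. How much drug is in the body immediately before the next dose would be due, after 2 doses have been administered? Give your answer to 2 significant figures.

5.0 g

The 2 doses were given 13.02, 6.51 hours ago.
Total = 4.02·(1/2)^(13.02/13.8) + 4.02·(1/2)^(6.51/13.8)
      = 2.0903 + 2.8988 ≈ 4.9891 g.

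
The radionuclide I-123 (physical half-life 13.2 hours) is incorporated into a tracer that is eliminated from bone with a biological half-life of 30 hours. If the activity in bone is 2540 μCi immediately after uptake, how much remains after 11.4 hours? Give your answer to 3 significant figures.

1/t_eff = 1/t_phys + 1/t_biol = 1/13.2 + 1/30 = 0.10909 per hour.
t_eff = 13.2 × 30 / (13.2 + 30) ≈ 9.1667 hours.
Remaining = 2540 × (1/2)^(11.4/9.1667) = 2540 × (1/2)^1.2436 ≈ 1072.7 μCi.

1070 μCi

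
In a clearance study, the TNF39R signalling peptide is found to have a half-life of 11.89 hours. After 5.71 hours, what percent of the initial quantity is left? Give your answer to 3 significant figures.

n = 5.71/11.89 ≈ 0.48024 half-lives.
Fraction remaining = (1/2)^0.48024 ≈ 0.71686, i.e. 71.686%.

71.7%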